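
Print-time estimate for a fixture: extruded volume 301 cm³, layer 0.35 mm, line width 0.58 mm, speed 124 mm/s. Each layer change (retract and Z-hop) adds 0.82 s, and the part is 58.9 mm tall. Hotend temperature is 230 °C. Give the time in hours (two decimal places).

Bead cross-section = 0.35 × 0.58, so 0.203 mm².
Path length: 301000 mm³ / 0.203 mm² → 1482758.6 mm.
Extrusion time = 1482758.6 / 124 = 11957.7 s.
Layer count = ceil(58.9 / 0.35) = 169.
Non-print overhead: 169 × 0.82 → 138.58 s.
Total = 11957.7 + 138.58 = 12096.28 s = 3.36 hours.

3.36 hours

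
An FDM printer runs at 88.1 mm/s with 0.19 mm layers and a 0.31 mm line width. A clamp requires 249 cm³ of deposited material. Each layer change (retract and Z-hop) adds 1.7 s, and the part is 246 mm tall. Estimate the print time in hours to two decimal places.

Bead cross-section = 0.19 × 0.31, so 0.0589 mm².
Toolpath length = 249 cm³ / 0.0589 mm² = 249000 / 0.0589 = 4227504.2 mm.
Time extruding = 4227504.2 / 88.1 = 47985.3 s.
Layers = ⌈246/0.19⌉ = 1295.
Z-hop total = 1295 × 1.7 = 2201.5 s.
Total = 47985.3 + 2201.5 = 50186.8 s = 13.94 hours.

13.94 hours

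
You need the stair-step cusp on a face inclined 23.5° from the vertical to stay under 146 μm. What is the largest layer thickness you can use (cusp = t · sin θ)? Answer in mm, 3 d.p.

t = h_c / sin θ = 0.146 / 0.3987 = 0.366 mm.

0.366 mm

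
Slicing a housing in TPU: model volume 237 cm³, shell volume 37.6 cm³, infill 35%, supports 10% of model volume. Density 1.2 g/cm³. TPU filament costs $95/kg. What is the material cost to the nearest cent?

Infill region: 237 − 37.6 → 199.4 cm³.
Deposited infill = 0.35 × 199.4, so 69.79 cm³.
Support = 0.10 × 237 = 23.7 cm³.
Total extruded: 37.6 + 69.79 + 23.7 → 131.09 cm³.
Mass: 131.09 × 1.2 → 157.308 g.
Cost = 157.308 g / 1000 × $95/kg = $14.94.

$14.94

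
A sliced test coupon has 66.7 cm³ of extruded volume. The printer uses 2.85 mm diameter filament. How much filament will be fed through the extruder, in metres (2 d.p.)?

A = π r² = π × 1.425² = 6.3794 mm².
L = 66700 mm³ / 6.3794 mm² = 10455.53 mm, i.e. 10.46 m.

10.46 m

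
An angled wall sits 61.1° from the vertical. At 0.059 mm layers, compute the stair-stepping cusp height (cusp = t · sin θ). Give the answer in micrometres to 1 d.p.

h_c = t·sin θ = 0.059 × 0.8755 = 0.051655 mm (51.7 μm).

51.7 μm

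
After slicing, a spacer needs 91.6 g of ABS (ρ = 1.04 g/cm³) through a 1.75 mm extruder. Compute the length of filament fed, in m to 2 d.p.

36.62 m

Volume = 91.6 g / 1.04 g·cm⁻³ = 88.0769 cm³ = 88076.9 mm³.
Filament cross-section = π × (1.75/2)² = 2.4053 mm².
Length = 88076.9 / 2.4053 = 36617.84 mm = 36.62 m.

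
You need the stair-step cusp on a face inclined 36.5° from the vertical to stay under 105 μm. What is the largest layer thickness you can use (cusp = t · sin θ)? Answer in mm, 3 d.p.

0.177 mm

t = h_c / sin θ = 0.105 / 0.5948 = 0.177 mm.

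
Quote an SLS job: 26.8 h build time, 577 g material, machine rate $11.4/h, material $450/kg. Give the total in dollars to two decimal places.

$565.17

Time charge: 11.4 × 26.8 → $305.52.
Feedstock cost = 450 × 577/1000 = $259.65.
Total = 305.52 + 259.65 = $565.17.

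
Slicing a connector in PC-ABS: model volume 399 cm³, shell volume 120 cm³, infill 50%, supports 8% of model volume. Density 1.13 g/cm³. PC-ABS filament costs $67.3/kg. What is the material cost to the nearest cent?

$22.16

Infill region: 399 − 120 → 279 cm³.
Infill volume = 0.50 × 279 = 139.5 cm³.
Support = 0.08 × 399 = 31.92 cm³.
Deposited volume = 120 + 139.5 + 31.92 = 291.42 cm³.
Mass: 291.42 × 1.13 → 329.3046 g.
At $67.3/kg: 329.3046/1000 × 67.3 = $22.16.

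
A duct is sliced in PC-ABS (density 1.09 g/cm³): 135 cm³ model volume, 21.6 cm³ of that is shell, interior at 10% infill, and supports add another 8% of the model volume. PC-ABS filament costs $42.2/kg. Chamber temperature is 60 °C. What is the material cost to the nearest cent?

Volume inside the shell: 135 − 21.6 → 113.4 cm³.
Infill deposited: 0.10 × 113.4 → 11.34 cm³.
Support: 0.08 × 135 → 10.8 cm³.
Deposited volume: 21.6 + 11.34 + 10.8 → 43.74 cm³.
Mass = 43.74 × 1.09, so 47.6766 g.
At $42.2/kg: 47.6766/1000 × 42.2 = $2.01.

$2.01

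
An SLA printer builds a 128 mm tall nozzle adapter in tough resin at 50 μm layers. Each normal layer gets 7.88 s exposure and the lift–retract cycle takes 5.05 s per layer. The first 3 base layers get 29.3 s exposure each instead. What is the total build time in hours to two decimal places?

9.21 hours

Number of layers: 128 / 0.05 → 2560 (rounded up).
Base layers = 3 × (29.3 + 5.05), so 103.05 s.
Regular layers = 2557 × (7.88 + 5.05) = 33062.01 s.
Total = 103.05 + 33062.01 = 33165.06 s = 9.21 hours.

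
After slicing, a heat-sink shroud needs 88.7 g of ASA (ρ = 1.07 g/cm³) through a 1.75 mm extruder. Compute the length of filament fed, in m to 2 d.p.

Extruded volume: 88.7/1.07 = 82.8972 cm³ (82897.2 mm³).
Filament cross-section = π × (1.75/2)² = 2.4053 mm².
Length = 82897.2 / 2.4053 = 34464.39 mm = 34.46 m.

34.46 m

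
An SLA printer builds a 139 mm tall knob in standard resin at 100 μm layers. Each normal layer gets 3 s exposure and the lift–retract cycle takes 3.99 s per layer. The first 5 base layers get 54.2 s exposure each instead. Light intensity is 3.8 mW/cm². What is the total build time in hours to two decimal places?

2.77 hours

Layer count = ceil(139 / 0.1) = 1390.
Bottom layers = 5 × (54.2 + 3.99) = 290.95 s.
Normal layers: 1385 × (3 + 3.99) → 9681.15 s.
Total = 290.95 + 9681.15 = 9972.1 s = 2.77 hours.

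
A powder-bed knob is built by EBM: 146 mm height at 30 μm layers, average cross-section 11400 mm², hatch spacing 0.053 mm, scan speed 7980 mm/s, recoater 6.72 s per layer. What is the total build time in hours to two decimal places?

45.53 hours

Number of layers: 146 / 0.03 → 4867 (rounded up).
Per-layer scan distance = 11400 / 0.053 = 215094.3 mm.
Per-layer scan time: 215094.3 / 7980 → 26.9542 s.
Time per layer: 26.9542 + 6.72 → 33.6742 s.
Build time = 4867 × 33.6742 = 163892.3314 s = 45.53 hours.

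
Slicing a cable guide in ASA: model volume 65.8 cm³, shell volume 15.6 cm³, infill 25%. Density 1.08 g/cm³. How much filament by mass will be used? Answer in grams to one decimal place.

30.4 g

Volume inside the shell: 65.8 − 15.6 → 50.2 cm³.
Deposited infill: 0.25 × 50.2 → 12.55 cm³.
Deposited volume = 15.6 + 12.55, so 28.15 cm³.
Mass = 28.15 × 1.08 = 30.402 g.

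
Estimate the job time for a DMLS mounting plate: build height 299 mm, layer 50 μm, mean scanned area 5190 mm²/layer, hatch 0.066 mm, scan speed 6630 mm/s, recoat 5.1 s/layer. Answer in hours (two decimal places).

28.17 hours

Layers = ⌈299/0.05⌉ = 5980.
Hatch length per layer = 5190 / 0.066 = 78636.4 mm.
Per-layer scan time: 78636.4 / 6630 → 11.8607 s.
Time per layer = 11.8607 + 5.1, so 16.9607 s.
Build time = 5980 × 16.9607 = 101424.986 s = 28.17 hours.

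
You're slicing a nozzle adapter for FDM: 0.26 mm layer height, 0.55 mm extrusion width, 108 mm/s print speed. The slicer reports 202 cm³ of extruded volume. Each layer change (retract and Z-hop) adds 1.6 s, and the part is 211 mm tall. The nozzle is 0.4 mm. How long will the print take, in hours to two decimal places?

3.99 hours

Line area = 0.26 × 0.55, so 0.143 mm².
Path length: 202000 mm³ / 0.143 mm² → 1412587.4 mm.
Extrusion time: 1412587.4 / 108 → 13079.5 s.
Number of layers: 211 / 0.26 → 812 (rounded up).
Z-hop total = 812 × 1.6, so 1299.2 s.
Total = 13079.5 + 1299.2 = 14378.7 s = 3.99 hours.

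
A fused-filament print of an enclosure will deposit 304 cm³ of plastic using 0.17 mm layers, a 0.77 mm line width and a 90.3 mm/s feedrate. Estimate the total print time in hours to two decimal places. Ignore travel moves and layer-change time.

Line area = 0.17 × 0.77, so 0.1309 mm².
Path length: 304000 mm³ / 0.1309 mm² → 2322383.5 mm.
Time extruding = 2322383.5 / 90.3, so 25718.5 s.
Converting: 25718.5 s = 7.14 hours.

7.14 hours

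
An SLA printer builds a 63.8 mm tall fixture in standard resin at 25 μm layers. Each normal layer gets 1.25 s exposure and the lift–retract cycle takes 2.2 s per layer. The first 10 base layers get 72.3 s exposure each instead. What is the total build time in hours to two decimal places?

Layers = ⌈63.8/0.025⌉ = 2552.
Burn-in layers = 10 × (72.3 + 2.2), so 745 s.
Normal layers = 2542 × (1.25 + 2.2), so 8769.9 s.
Sum: 745 + 8769.9 = 9514.9 s → 2.64 hours.

2.64 hours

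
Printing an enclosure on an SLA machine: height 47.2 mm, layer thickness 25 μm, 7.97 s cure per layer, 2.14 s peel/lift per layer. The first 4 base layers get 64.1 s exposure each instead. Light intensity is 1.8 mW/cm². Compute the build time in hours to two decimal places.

5.36 hours

Layers = ⌈47.2/0.025⌉ = 1888.
Burn-in layers = 4 × (64.1 + 2.14), so 264.96 s.
Normal layers: 1884 × (7.97 + 2.14) → 19047.24 s.
Sum: 264.96 + 19047.24 = 19312.2 s → 5.36 hours.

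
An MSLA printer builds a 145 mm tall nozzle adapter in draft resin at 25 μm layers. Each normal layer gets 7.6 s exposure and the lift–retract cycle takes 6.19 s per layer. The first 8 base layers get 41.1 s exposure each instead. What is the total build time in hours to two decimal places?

Number of layers: 145 / 0.025 → 5800 (rounded up).
Burn-in layers = 8 × (41.1 + 6.19) = 378.32 s.
Remaining layers = 5792 × (7.6 + 6.19) = 79871.68 s.
Sum: 378.32 + 79871.68 = 80250 s → 22.29 hours.

22.29 hours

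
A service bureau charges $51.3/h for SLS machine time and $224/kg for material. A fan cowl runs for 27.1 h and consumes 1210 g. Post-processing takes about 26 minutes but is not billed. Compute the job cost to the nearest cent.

Time charge: 51.3 × 27.1 → $1390.23.
Material charge: 224 × 1210/1000 → $271.04.
Total = 1390.23 + 271.04 = $1661.27.

$1661.27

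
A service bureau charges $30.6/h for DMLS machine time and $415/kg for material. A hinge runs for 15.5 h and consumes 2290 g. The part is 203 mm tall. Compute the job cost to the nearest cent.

Machine cost = 30.6 × 15.5, so $474.30.
Material cost: 415 × 2290/1000 → $950.35.
Total = 474.30 + 950.35 = $1424.65.

$1424.65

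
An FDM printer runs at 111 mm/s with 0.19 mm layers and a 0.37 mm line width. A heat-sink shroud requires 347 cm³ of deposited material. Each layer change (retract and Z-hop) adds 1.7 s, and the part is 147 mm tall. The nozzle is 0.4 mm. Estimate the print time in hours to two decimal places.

12.72 hours

Line area: 0.19 × 0.37 → 0.0703 mm².
Path length: 347000 mm³ / 0.0703 mm² → 4935988.6 mm.
Print-move time: 4935988.6 / 111 → 44468.4 s.
Number of layers: 147 / 0.19 → 774 (rounded up).
Non-print overhead = 774 × 1.7 = 1315.8 s.
Altogether 44468.4 + 1315.8 = 45784.2 s, i.e. 12.72 hours.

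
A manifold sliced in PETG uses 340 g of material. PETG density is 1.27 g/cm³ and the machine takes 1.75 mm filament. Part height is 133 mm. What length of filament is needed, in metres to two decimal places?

111.30 m

Extruded volume: 340/1.27 = 267.7165 cm³ (267716.5 mm³).
Filament cross-section = π × (1.75/2)² = 2.4053 mm².
L = V/A = 267716.5/2.4053 = 111302.75 mm → 111.30 m.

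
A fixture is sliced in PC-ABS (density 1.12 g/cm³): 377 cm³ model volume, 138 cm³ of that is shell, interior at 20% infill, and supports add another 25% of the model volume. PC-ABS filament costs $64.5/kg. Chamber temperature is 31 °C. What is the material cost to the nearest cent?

$20.23

Infill region = 377 − 138 = 239 cm³.
Deposited infill: 0.20 × 239 → 47.8 cm³.
Support = 0.25 × 377 = 94.25 cm³.
Total printed volume = 138 + 47.8 + 94.25 = 280.05 cm³.
Mass: 280.05 × 1.12 → 313.656 g.
At $64.5/kg: 313.656/1000 × 64.5 = $20.23.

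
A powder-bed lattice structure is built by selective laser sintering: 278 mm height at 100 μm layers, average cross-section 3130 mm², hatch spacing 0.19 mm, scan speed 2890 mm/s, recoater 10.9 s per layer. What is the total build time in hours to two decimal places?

12.82 hours

Layers = ⌈278/0.1⌉ = 2780.
Hatch length per layer = 3130 / 0.19 = 16473.7 mm.
Per-layer scan time = 16473.7 / 2890 = 5.7002 s.
Per-layer time: 5.7002 + 10.9 → 16.6002 s.
Total: 2780 × 16.6002 s = 46148.556 s → 12.82 hours.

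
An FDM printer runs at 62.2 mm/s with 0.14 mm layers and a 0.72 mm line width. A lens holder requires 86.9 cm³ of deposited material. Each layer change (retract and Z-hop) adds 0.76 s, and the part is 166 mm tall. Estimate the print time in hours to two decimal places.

Extrusion cross-section: 0.14 × 0.72 → 0.1008 mm².
Total extruded path = 86900/0.1008 = 862103.2 mm.
Print-move time: 862103.2 / 62.2 → 13860.2 s.
Number of layers: 166 / 0.14 → 1186 (rounded up).
Z-hop total = 1186 × 0.76 = 901.36 s.
Total = 13860.2 + 901.36 = 14761.56 s = 4.10 hours.

4.10 hours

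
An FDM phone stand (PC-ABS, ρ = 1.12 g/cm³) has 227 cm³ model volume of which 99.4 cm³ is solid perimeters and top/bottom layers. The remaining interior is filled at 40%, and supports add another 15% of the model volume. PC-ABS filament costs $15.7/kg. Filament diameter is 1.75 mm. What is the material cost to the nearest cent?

Volume inside the shell = 227 − 99.4 = 127.6 cm³.
Deposited infill = 0.40 × 127.6 = 51.04 cm³.
Support = 0.15 × 227, so 34.05 cm³.
Deposited volume = 99.4 + 51.04 + 34.05, so 184.49 cm³.
Mass = 184.49 × 1.12 = 206.6288 g.
Cost = 206.6288 g / 1000 × $15.7/kg = $3.24.

$3.24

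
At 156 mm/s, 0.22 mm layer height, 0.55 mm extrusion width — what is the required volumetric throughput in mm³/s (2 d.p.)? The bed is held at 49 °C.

A: 0.22 × 0.55 → 0.121 mm².
Volumetric flow = 156 × 0.121 = 18.88 mm³/s.

18.88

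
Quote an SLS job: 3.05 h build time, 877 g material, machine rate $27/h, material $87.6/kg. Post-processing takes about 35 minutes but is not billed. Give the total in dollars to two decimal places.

Machine cost = 27 × 3.05, so $82.35.
Feedstock cost: 87.6 × 877/1000 → $76.8252.
Job cost: 82.35 + 76.8252 = 159.1752 ≈ $159.18.

$159.18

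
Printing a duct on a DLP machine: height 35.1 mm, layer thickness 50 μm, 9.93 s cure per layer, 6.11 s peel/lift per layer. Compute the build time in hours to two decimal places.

3.13 hours

Layers = ⌈35.1/0.05⌉ = 702.
Each layer takes = 9.93 + 6.11, so 16.04 s.
Build time: 702 × 16.04 s = 11260.08 s, i.e. 3.13 hours.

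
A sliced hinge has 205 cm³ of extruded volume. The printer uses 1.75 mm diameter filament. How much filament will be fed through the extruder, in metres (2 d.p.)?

Filament cross-section = π × (1.75/2)² = 2.4053 mm².
Length = 205 cm³ / 2.4053 mm² = 205000 / 2.4053 = 85228.45 mm = 85.23 m.

85.23 m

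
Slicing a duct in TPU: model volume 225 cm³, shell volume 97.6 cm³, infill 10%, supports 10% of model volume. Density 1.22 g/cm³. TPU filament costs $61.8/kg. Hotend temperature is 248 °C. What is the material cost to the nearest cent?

$10.02

Volume inside the shell = 225 − 97.6 = 127.4 cm³.
Deposited infill = 0.10 × 127.4 = 12.74 cm³.
Support: 0.10 × 225 → 22.5 cm³.
Total extruded = 97.6 + 12.74 + 22.5 = 132.84 cm³.
Mass: 132.84 × 1.22 → 162.0648 g.
At $61.8/kg: 162.0648/1000 × 61.8 = $10.02.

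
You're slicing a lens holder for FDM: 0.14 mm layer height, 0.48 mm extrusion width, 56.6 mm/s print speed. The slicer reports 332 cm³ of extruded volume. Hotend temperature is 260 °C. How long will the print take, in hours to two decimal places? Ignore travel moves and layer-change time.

Extrusion cross-section = 0.14 × 0.48, so 0.0672 mm².
Toolpath length = 332 cm³ / 0.0672 mm² = 332000 / 0.0672 = 4940476.2 mm.
Extrusion time: 4940476.2 / 56.6 → 87287.6 s.
87287.6 s = 24.25 hours.

24.25 hours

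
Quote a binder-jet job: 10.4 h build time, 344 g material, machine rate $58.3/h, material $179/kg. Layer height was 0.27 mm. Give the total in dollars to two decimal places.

$667.90

Machine cost = 58.3 × 10.4, so $606.32.
Feedstock cost: 179 × 344/1000 → $61.576.
Total = 606.32 + 61.576 = 667.896 ≈ $667.90.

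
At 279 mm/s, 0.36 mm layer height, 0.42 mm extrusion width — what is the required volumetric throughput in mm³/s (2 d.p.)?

Bead cross-section = 0.36 × 0.42 = 0.1512 mm².
Q = v·A = 279 × 0.1512 = 42.18 mm³/s.

42.18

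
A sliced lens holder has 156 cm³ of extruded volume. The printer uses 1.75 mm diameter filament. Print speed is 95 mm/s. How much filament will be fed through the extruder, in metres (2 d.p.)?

Filament cross-section = π × (1.75/2)² = 2.4053 mm².
Length = 156 cm³ / 2.4053 mm² = 156000 / 2.4053 = 64856.77 mm = 64.86 m.

64.86 m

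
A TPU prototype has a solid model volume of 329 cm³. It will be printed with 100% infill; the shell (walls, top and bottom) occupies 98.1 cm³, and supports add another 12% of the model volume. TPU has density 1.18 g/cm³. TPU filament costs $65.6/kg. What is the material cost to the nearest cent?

$28.52

Infill region: 329 − 98.1 → 230.9 cm³.
Infill deposited = 1.00 × 230.9 = 230.9 cm³.
Support = 0.12 × 329 = 39.48 cm³.
Total printed volume: 98.1 + 230.9 + 39.48 → 368.48 cm³.
Mass = 368.48 × 1.18, so 434.8064 g.
At $65.6/kg: 434.8064/1000 × 65.6 = $28.52.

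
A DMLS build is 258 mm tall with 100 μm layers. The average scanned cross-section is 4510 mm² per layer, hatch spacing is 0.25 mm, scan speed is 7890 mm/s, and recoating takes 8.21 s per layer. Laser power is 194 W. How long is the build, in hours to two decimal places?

7.52 hours

Layers = ⌈258/0.1⌉ = 2580.
Per-layer scan distance: 4510 / 0.25 → 18040 mm.
Scan time per layer = 18040 / 7890 = 2.2864 s.
Layer cycle = 2.2864 + 8.21 = 10.4964 s.
Build time = 2580 × 10.4964 = 27080.712 s = 7.52 hours.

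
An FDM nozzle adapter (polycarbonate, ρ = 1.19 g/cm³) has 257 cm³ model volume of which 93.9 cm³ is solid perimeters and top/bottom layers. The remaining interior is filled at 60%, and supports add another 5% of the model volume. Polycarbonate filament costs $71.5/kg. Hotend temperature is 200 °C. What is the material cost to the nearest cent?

$17.41

Infill region: 257 − 93.9 → 163.1 cm³.
Infill deposited: 0.60 × 163.1 → 97.86 cm³.
Support = 0.05 × 257, so 12.85 cm³.
Deposited volume: 93.9 + 97.86 + 12.85 → 204.61 cm³.
Mass = 204.61 × 1.19, so 243.4859 g.
At $71.5/kg: 243.4859/1000 × 71.5 = $17.41.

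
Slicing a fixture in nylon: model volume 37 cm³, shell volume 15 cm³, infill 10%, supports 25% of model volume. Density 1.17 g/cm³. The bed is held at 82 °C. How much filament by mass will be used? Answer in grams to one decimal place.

Volume inside the shell: 37 − 15 → 22 cm³.
Infill deposited: 0.10 × 22 → 2.2 cm³.
Support = 0.25 × 37, so 9.25 cm³.
Deposited volume: 15 + 2.2 + 9.25 → 26.45 cm³.
Mass: 26.45 × 1.17 → 30.9465 g.

30.9 g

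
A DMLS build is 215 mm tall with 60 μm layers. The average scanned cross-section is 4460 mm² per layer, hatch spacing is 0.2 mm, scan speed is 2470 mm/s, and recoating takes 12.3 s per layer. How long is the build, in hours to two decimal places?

21.23 hours

Layer count = ceil(215 / 0.06) = 3584.
Per-layer scan distance = 4460 / 0.2, so 22300 mm.
Per-layer scan time = 22300 / 2470 = 9.0283 s.
Layer cycle: 9.0283 + 12.3 → 21.3283 s.
Build time = 3584 × 21.3283 = 76440.6272 s = 21.23 hours.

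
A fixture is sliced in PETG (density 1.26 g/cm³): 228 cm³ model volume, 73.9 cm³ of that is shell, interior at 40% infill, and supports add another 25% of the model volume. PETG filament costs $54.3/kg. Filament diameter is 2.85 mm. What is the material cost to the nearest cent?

Volume inside the shell = 228 − 73.9 = 154.1 cm³.
Infill volume = 0.40 × 154.1 = 61.64 cm³.
Support = 0.25 × 228 = 57 cm³.
Total extruded: 73.9 + 61.64 + 57 → 192.54 cm³.
Mass = 192.54 × 1.26 = 242.6004 g.
At $54.3/kg: 242.6004/1000 × 54.3 = $13.17.

$13.17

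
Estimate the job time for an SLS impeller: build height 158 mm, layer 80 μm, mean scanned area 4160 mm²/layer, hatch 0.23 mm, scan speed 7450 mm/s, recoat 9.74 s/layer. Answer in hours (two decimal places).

Layers = ⌈158/0.08⌉ = 1975.
Scan path per layer = 4160 / 0.23, so 18087 mm.
Laser time per layer = 18087 / 7450 = 2.4278 s.
Per-layer time = 2.4278 + 9.74, so 12.1678 s.
1975 layers × 12.1678 s/layer = 24031.405 s, i.e. 6.68 hours.

6.68 hours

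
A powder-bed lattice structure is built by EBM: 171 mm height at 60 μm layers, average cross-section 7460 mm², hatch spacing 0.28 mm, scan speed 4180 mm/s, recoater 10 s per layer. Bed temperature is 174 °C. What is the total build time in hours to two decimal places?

Layer count = ceil(171 / 0.06) = 2850.
Per-layer scan distance = 7460 / 0.28, so 26642.9 mm.
Per-layer scan time: 26642.9 / 4180 → 6.3739 s.
Layer cycle = 6.3739 + 10 = 16.3739 s.
Total: 2850 × 16.3739 s = 46665.615 s → 12.96 hours.

12.96 hours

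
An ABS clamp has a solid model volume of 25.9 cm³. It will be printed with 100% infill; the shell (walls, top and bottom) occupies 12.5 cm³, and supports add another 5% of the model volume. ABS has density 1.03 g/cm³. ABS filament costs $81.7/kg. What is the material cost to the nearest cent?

Infill region: 25.9 − 12.5 → 13.4 cm³.
Deposited infill: 1.00 × 13.4 → 13.4 cm³.
Support = 0.05 × 25.9, so 1.295 cm³.
Deposited volume = 12.5 + 13.4 + 1.295 = 27.195 cm³.
Mass = 27.195 × 1.03 = 28.01085 g.
At $81.7/kg: 28.01085/1000 × 81.7 = $2.29.

$2.29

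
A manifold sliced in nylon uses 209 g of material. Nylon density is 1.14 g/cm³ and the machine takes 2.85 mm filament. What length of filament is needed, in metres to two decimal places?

Extruded volume: 209/1.14 = 183.3333 cm³ (183333.3 mm³).
A = π r² = π × 1.425² = 6.3794 mm².
L = V/A = 183333.3/6.3794 = 28738.33 mm → 28.74 m.

28.74 m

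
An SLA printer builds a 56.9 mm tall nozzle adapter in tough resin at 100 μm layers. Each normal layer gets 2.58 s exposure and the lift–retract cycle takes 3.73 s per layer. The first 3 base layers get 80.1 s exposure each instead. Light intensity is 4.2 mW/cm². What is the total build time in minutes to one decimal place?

63.7 minutes

Number of layers: 56.9 / 0.1 → 569 (rounded up).
Bottom layers: 3 × (80.1 + 3.73) → 251.49 s.
Normal layers: 566 × (2.58 + 3.73) → 3571.46 s.
Total = 251.49 + 3571.46 = 3822.95 s = 63.7 minutes.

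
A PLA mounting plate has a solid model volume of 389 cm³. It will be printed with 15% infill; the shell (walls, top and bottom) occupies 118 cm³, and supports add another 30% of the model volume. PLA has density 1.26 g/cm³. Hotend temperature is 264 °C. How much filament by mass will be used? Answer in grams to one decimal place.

Volume inside the shell = 389 − 118, so 271 cm³.
Deposited infill: 0.15 × 271 → 40.65 cm³.
Support: 0.30 × 389 → 116.7 cm³.
Total printed volume: 118 + 40.65 + 116.7 → 275.35 cm³.
Mass = 275.35 × 1.26, so 346.941 g.

346.9 g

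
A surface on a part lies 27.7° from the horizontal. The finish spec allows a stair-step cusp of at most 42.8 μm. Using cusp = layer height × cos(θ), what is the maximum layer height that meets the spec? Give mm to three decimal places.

0.048 mm

cos(27.7°) = 0.8854; t_max = 0.0428/0.8854 = 0.048 mm.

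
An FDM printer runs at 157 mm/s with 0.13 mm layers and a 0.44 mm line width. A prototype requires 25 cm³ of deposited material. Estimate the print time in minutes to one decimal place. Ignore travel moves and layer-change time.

46.4 minutes

Extrusion cross-section = 0.13 × 0.44 = 0.0572 mm².
Total extruded path = 25000/0.0572 = 437062.9 mm.
Extrusion time = 437062.9 / 157 = 2783.8 s.
2783.8 s = 46.4 minutes.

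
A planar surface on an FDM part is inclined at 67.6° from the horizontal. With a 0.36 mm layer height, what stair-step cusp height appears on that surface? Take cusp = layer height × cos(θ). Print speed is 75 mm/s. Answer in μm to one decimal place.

Cusp = layer height × cos(67.6°) = 0.36 × 0.3811 = 0.137196 mm = 137.2 μm.

137.2 μm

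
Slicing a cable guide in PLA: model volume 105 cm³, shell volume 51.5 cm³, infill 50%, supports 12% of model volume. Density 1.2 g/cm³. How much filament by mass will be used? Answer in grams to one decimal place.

Volume inside the shell = 105 − 51.5, so 53.5 cm³.
Infill deposited = 0.50 × 53.5, so 26.75 cm³.
Support = 0.12 × 105, so 12.6 cm³.
Total printed volume = 51.5 + 26.75 + 12.6 = 90.85 cm³.
Mass = 90.85 × 1.2, so 109.02 g.

109.0 g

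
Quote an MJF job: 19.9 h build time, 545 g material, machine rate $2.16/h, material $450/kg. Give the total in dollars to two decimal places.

$288.23

Time charge = 2.16 × 19.9 = $42.984.
Material cost = 450 × 545/1000, so $245.25.
Total = 42.984 + 245.25 = 288.234 ≈ $288.23.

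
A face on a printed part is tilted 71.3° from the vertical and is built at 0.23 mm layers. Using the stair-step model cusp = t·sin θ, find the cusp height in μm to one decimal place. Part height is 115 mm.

217.9 μm

sin(71.3°) = 0.9472, so cusp = 0.23 × 0.9472 = 0.217856 mm → 217.9 μm.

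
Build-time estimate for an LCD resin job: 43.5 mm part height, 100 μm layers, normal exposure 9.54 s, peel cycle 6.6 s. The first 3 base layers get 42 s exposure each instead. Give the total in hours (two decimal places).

1.98 hours

Layer count = ceil(43.5 / 0.1) = 435.
Bottom layers: 3 × (42 + 6.6) → 145.8 s.
Regular layers = 432 × (9.54 + 6.6), so 6972.48 s.
Total = 145.8 + 6972.48 = 7118.28 s = 1.98 hours.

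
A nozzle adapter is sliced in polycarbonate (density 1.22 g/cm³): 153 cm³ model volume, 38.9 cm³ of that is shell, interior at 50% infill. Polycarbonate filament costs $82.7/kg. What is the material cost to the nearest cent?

$9.68

Interior volume = 153 − 38.9, so 114.1 cm³.
Infill deposited = 0.50 × 114.1, so 57.05 cm³.
Deposited volume = 38.9 + 57.05, so 95.95 cm³.
Mass = 95.95 × 1.22, so 117.059 g.
Cost = 117.059 g / 1000 × $82.7/kg = $9.68.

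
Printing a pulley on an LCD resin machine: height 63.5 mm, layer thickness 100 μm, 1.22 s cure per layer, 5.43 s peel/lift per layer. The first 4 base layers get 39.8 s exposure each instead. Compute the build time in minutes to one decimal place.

Layers = ⌈63.5/0.1⌉ = 635.
Burn-in layers = 4 × (39.8 + 5.43), so 180.92 s.
Remaining layers = 631 × (1.22 + 5.43), so 4196.15 s.
Total = 180.92 + 4196.15 = 4377.07 s = 73.0 minutes.

73.0 minutes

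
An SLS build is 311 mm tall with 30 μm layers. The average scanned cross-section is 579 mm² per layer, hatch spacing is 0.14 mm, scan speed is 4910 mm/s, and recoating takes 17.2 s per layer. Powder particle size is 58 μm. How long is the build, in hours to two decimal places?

51.96 hours

Layers = ⌈311/0.03⌉ = 10367.
Scan path per layer = 579 / 0.14, so 4135.7 mm.
Per-layer scan time = 4135.7 / 4910, so 0.8423 s.
Per-layer time = 0.8423 + 17.2 = 18.0423 s.
Total: 10367 × 18.0423 s = 187044.5241 s → 51.96 hours.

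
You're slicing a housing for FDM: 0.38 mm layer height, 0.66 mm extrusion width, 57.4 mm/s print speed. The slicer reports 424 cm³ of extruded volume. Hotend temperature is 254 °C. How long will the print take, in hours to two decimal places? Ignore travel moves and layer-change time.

Line area = 0.38 × 0.66 = 0.2508 mm².
Total extruded path = 424000/0.2508 = 1690590.1 mm.
Time extruding = 1690590.1 / 57.4 = 29452.8 s.
In the requested units: 29452.8 s = 8.18 hours.

8.18 hours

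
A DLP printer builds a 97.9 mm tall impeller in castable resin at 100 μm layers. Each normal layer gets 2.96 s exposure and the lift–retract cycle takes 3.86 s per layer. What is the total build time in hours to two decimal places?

1.85 hours

Layer count = ceil(97.9 / 0.1) = 979.
Each layer takes: 2.96 + 3.86 → 6.82 s.
Build time: 979 × 6.82 s = 6676.78 s, i.e. 1.85 hours.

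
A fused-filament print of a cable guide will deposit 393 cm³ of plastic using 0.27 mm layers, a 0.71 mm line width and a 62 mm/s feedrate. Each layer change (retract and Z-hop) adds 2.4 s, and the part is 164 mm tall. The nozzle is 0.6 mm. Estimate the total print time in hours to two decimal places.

Bead cross-section = 0.27 × 0.71 = 0.1917 mm².
Total extruded path = 393000/0.1917 = 2050078.2 mm.
Print-move time = 2050078.2 / 62 = 33065.8 s.
Layer count = ceil(164 / 0.27) = 608.
Z-hop total = 608 × 2.4 = 1459.2 s.
Altogether 33065.8 + 1459.2 = 34525 s, i.e. 9.59 hours.

9.59 hours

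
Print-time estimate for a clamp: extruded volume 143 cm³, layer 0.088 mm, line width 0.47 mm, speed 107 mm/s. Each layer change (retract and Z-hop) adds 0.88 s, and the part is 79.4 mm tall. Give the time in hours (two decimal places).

Extrusion cross-section: 0.088 × 0.47 → 0.04136 mm².
Path length: 143000 mm³ / 0.04136 mm² → 3457446.8 mm.
Extrusion time = 3457446.8 / 107 = 32312.6 s.
Number of layers: 79.4 / 0.088 → 903 (rounded up).
Z-hop total = 903 × 0.88 = 794.64 s.
Altogether 32312.6 + 794.64 = 33107.24 s, i.e. 9.20 hours.

9.20 hours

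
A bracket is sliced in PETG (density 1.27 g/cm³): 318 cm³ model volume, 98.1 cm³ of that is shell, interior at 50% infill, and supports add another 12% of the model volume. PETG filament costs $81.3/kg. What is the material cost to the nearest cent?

Volume inside the shell = 318 − 98.1, so 219.9 cm³.
Infill volume: 0.50 × 219.9 → 109.95 cm³.
Support: 0.12 × 318 → 38.16 cm³.
Total extruded = 98.1 + 109.95 + 38.16 = 246.21 cm³.
Mass: 246.21 × 1.27 → 312.6867 g.
At $81.3/kg: 312.6867/1000 × 81.3 = $25.42.

$25.42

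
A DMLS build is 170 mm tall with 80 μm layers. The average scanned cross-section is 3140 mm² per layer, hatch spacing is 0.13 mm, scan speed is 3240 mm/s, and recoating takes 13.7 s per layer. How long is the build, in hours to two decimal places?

Number of layers: 170 / 0.08 → 2125 (rounded up).
Scan path per layer = 3140 / 0.13, so 24153.8 mm.
Per-layer scan time: 24153.8 / 3240 → 7.4549 s.
Per-layer time = 7.4549 + 13.7, so 21.1549 s.
Total: 2125 × 21.1549 s = 44954.1625 s → 12.49 hours.

12.49 hours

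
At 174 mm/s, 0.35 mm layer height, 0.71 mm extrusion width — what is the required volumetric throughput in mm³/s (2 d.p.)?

Bead cross-section: 0.35 × 0.71 → 0.2485 mm².
Q = v·A = 174 × 0.2485 = 43.24 mm³/s.

43.24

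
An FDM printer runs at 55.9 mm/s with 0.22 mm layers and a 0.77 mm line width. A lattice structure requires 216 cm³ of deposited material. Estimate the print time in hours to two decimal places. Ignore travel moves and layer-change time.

6.34 hours

Bead cross-section = 0.22 × 0.77, so 0.1694 mm².
Toolpath length = 216 cm³ / 0.1694 mm² = 216000 / 0.1694 = 1275088.5 mm.
Time extruding: 1275088.5 / 55.9 → 22810.2 s.
Converting: 22810.2 s = 6.34 hours.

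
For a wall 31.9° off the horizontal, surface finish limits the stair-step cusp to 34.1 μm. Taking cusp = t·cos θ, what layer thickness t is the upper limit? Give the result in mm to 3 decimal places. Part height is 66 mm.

0.040 mm

t = h_c / cos θ = 0.0341 / 0.8490 = 0.040 mm.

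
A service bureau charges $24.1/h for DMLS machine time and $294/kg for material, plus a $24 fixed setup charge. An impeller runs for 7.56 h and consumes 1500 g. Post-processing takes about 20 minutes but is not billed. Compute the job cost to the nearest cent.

$647.20

Time charge = 24.1 × 7.56 = $182.196.
Material cost = 294 × 1500/1000, so $441.00.
Adding setup: 182.196 + 441.00 + 24 → 647.196 ≈ $647.20.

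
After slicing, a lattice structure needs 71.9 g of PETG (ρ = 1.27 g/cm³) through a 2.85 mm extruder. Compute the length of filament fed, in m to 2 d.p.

8.87 m

Extruded volume: 71.9/1.27 = 56.6142 cm³ (56614.2 mm³).
Filament cross-section = π × (2.85/2)² = 6.3794 mm².
Length = 56614.2 / 6.3794 = 8874.53 mm = 8.87 m.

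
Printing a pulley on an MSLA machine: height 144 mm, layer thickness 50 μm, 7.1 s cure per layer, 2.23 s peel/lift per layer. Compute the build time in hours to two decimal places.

Layer count = ceil(144 / 0.05) = 2880.
Per-layer time: 7.1 + 2.23 → 9.33 s.
Total = 2880 × 9.33 = 26870.4 s = 7.46 hours.

7.46 hours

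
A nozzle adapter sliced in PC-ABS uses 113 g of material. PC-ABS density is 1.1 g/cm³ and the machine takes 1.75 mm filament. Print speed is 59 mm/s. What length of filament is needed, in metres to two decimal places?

42.71 m

Volume = 113 g / 1.1 g·cm⁻³ = 102.7273 cm³ = 102727.3 mm³.
Filament cross-section = π × (1.75/2)² = 2.4053 mm².
Length = 102727.3 / 2.4053 = 42708.73 mm = 42.71 m.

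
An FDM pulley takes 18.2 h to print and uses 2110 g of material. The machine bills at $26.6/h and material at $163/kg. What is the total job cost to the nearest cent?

Machine cost = 26.6 × 18.2 = $484.12.
Material cost = 163 × 2110/1000 = $343.93.
Job cost: 484.12 + 343.93 = $828.05.

$828.05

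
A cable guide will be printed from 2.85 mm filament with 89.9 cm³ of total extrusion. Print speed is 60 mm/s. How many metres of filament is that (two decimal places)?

Filament cross-section = π × (2.85/2)² = 6.3794 mm².
Length = 89.9 cm³ / 6.3794 mm² = 89900 / 6.3794 = 14092.23 mm = 14.09 m.

14.09 m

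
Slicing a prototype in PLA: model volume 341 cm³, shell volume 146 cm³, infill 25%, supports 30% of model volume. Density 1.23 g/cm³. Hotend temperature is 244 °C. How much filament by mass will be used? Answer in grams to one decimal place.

Volume inside the shell: 341 − 146 → 195 cm³.
Infill volume = 0.25 × 195 = 48.75 cm³.
Support: 0.30 × 341 → 102.3 cm³.
Deposited volume: 146 + 48.75 + 102.3 → 297.05 cm³.
Mass: 297.05 × 1.23 → 365.3715 g.

365.4 g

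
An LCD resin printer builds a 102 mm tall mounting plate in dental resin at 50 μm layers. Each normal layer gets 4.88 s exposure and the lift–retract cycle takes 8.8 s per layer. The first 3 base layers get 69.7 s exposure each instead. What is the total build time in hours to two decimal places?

Layers = ⌈102/0.05⌉ = 2040.
Base layers = 3 × (69.7 + 8.8) = 235.5 s.
Normal layers: 2037 × (4.88 + 8.8) → 27866.16 s.
Sum: 235.5 + 27866.16 = 28101.66 s → 7.81 hours.

7.81 hours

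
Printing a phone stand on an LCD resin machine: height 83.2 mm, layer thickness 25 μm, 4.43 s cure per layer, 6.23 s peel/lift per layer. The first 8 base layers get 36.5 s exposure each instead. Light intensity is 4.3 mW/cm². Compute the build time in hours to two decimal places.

Layers = ⌈83.2/0.025⌉ = 3328.
Burn-in layers = 8 × (36.5 + 6.23) = 341.84 s.
Normal layers: 3320 × (4.43 + 6.23) → 35391.2 s.
Sum: 341.84 + 35391.2 = 35733.04 s → 9.93 hours.

9.93 hours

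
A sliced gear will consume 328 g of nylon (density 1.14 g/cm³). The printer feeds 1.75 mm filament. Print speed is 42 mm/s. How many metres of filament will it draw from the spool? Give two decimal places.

119.62 m

Extruded volume: 328/1.14 = 287.7193 cm³ (287719.3 mm³).
Cross-section of 1.75 mm filament: π·(1.75/2)² = 2.4053 mm².
Length = 287719.3 / 2.4053 = 119618.88 mm = 119.62 m.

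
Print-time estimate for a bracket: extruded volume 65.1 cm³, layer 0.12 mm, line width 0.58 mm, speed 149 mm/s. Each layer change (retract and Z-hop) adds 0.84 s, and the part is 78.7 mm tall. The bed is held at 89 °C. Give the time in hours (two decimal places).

1.90 hours

Bead cross-section: 0.12 × 0.58 → 0.0696 mm².
Path length: 65100 mm³ / 0.0696 mm² → 935344.8 mm.
Time extruding: 935344.8 / 149 → 6277.5 s.
Number of layers: 78.7 / 0.12 → 656 (rounded up).
Layer-change overhead = 656 × 0.84 = 551.04 s.
Total = 6277.5 + 551.04 = 6828.54 s = 1.90 hours.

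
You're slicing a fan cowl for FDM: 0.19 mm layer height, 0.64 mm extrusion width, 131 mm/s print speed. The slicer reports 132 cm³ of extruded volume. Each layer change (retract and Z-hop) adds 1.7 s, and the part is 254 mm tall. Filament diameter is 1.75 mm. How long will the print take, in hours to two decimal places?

Bead cross-section = 0.19 × 0.64, so 0.1216 mm².
Total extruded path = 132000/0.1216 = 1085526.3 mm.
Time extruding = 1085526.3 / 131, so 8286.5 s.
Number of layers: 254 / 0.19 → 1337 (rounded up).
Z-hop total = 1337 × 1.7, so 2272.9 s.
Total = 8286.5 + 2272.9 = 10559.4 s = 2.93 hours.

2.93 hours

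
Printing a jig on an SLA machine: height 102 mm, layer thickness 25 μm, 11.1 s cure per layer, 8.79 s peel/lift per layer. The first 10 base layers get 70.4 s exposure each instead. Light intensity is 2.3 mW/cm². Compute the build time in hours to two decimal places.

22.71 hours

Number of layers: 102 / 0.025 → 4080 (rounded up).
Base layers = 10 × (70.4 + 8.79), so 791.9 s.
Regular layers = 4070 × (11.1 + 8.79), so 80952.3 s.
Sum: 791.9 + 80952.3 = 81744.2 s → 22.71 hours.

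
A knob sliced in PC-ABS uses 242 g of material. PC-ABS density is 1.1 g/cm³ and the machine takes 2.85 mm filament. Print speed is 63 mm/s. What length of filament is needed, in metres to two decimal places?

Volume = 242 g / 1.1 g·cm⁻³ = 220 cm³ = 220000 mm³.
Cross-section of 2.85 mm filament: π·(2.85/2)² = 6.3794 mm².
L = V/A = 220000/6.3794 = 34486 mm → 34.49 m.

34.49 m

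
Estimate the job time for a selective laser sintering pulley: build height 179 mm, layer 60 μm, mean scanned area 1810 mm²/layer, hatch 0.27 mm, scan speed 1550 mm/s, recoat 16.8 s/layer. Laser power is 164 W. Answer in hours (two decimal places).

17.51 hours

Layers = ⌈179/0.06⌉ = 2984.
Hatch length per layer = 1810 / 0.27 = 6703.7 mm.
Per-layer scan time = 6703.7 / 1550 = 4.325 s.
Time per layer = 4.325 + 16.8 = 21.125 s.
Build time = 2984 × 21.125 = 63037 s = 17.51 hours.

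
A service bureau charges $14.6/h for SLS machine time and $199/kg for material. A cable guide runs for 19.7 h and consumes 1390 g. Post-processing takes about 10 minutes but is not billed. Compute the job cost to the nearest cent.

Time charge = 14.6 × 19.7 = $287.62.
Material charge = 199 × 1390/1000 = $276.61.
Total = 287.62 + 276.61 = $564.23.

$564.23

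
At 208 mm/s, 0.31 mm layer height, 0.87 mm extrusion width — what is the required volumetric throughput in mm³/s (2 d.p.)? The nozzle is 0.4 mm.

Extrusion cross-section = 0.31 × 0.87 = 0.2697 mm².
Q = v·A = 208 × 0.2697 = 56.10 mm³/s.

56.10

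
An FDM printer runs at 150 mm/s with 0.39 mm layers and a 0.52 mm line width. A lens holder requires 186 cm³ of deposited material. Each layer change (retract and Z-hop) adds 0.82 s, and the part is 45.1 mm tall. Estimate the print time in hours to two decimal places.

1.72 hours

Extrusion cross-section = 0.39 × 0.52, so 0.2028 mm².
Toolpath length = 186 cm³ / 0.2028 mm² = 186000 / 0.2028 = 917159.8 mm.
Time extruding: 917159.8 / 150 → 6114.4 s.
Number of layers: 45.1 / 0.39 → 116 (rounded up).
Layer-change overhead = 116 × 0.82 = 95.12 s.
Total = 6114.4 + 95.12 = 6209.52 s = 1.72 hours.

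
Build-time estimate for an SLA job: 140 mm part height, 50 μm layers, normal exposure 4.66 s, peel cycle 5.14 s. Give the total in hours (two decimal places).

7.62 hours

Layer count = ceil(140 / 0.05) = 2800.
Each layer takes: 4.66 + 5.14 → 9.8 s.
Build time: 2800 × 9.8 s = 27440 s, i.e. 7.62 hours.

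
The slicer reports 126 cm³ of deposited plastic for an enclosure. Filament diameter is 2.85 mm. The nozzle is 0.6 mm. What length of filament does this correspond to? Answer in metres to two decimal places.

Filament cross-section = π × (2.85/2)² = 6.3794 mm².
Length = 126 cm³ / 6.3794 mm² = 126000 / 6.3794 = 19751.07 mm = 19.75 m.

19.75 m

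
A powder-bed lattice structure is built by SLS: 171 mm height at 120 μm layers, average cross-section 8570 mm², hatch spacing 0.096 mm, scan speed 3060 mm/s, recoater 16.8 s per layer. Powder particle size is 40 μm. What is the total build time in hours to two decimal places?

Number of layers: 171 / 0.12 → 1425 (rounded up).
Hatch length per layer = 8570 / 0.096, so 89270.8 mm.
Scan time per layer = 89270.8 / 3060, so 29.1735 s.
Per-layer time = 29.1735 + 16.8, so 45.9735 s.
Build time = 1425 × 45.9735 = 65512.2375 s = 18.20 hours.

18.20 hours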